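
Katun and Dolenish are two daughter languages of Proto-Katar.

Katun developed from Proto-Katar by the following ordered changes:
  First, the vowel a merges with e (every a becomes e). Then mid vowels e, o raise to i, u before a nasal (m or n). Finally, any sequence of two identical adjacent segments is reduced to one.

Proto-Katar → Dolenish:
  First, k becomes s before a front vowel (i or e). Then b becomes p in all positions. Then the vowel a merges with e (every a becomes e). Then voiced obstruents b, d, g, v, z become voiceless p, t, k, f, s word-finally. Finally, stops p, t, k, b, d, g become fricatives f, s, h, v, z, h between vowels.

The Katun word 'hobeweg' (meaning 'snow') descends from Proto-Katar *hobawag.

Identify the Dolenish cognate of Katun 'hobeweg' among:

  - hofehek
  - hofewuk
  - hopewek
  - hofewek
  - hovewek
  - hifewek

Dolenish: *hobawag
  hobawag (rule 1 does not apply)
  hobawag → hopawag   [unconditioned shift]
  hopawag → hopeweg   [vowel merger]
  hopeweg → hopewek   [final devoicing]
  hopewek → hofewek   [intervocalic lenition]
  giving Dolenish hofewek.
Only 'hofewek' matches the regular Dolenish development of *hobawag.

hofewek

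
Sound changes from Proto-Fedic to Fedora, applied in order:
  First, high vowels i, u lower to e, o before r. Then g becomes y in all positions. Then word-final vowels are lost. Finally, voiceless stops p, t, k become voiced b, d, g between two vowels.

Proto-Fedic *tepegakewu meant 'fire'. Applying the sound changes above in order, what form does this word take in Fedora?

Fedora: *tepegakewu
  tepegakewu (rule 1 does not apply)
  tepegakewu → tepeyakewu   [unconditioned shift]
  tepeyakewu → tepeyakew   [apocope]
  tepeyakew → tebeyagew   [intervocalic voicing]
  giving Fedora tebeyagew.

tebeyagew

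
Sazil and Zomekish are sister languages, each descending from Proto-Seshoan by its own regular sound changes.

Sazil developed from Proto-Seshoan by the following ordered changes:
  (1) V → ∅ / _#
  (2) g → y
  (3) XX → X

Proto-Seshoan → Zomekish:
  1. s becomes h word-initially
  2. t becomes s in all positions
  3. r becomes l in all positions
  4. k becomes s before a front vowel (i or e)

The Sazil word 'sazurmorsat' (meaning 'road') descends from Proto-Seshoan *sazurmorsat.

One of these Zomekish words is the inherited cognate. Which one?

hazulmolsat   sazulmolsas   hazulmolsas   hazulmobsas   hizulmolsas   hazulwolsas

hazulmolsas

Zomekish: *sazurmorsat
  sazurmorsat → hazurmorsat   [debuccalisation]
  hazurmorsat → hazurmorsas   [unconditioned shift]
  hazurmorsas → hazulmolsas   [unconditioned shift]
  hazulmolsas (rule 4 does not apply)
  giving Zomekish hazulmolsas.
Only 'hazulmolsas' matches the regular Zomekish development of *sazurmorsat.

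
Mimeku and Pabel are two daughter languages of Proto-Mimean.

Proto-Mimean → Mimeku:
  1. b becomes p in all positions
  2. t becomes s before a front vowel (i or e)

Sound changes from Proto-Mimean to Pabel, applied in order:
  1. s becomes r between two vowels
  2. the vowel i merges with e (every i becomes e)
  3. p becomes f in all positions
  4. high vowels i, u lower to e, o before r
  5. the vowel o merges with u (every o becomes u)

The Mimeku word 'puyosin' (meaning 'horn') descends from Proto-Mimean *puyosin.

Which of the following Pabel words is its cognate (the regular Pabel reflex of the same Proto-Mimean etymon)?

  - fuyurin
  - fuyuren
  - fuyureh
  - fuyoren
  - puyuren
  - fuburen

Pabel: start from *puyosin.
  rule 1 (rhotacism): puyosin → puyorin
  rule 2 (vowel merger): puyorin → puyoren
  rule 3 (unconditioned shift): puyoren → fuyoren
  rule 4: no change — fuyoren
  rule 5 (vowel merger): fuyoren → fuyuren
  ⇒ Pabel fuyuren
The other candidates each miss or misapply at least one Pabel change.

fuyuren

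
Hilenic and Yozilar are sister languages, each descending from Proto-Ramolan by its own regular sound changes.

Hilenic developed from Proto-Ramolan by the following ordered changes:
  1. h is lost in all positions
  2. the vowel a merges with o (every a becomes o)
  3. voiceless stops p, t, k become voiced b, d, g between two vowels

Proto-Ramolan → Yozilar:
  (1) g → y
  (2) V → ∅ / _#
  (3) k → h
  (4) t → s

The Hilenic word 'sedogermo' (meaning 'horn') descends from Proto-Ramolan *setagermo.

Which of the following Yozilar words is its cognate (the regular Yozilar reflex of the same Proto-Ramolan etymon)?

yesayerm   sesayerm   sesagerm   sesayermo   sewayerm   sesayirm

sesayerm

Yozilar: *setagermo
  setagermo → setayermo   [unconditioned shift]
  setayermo → setayerm   [apocope]
  setayerm (rule 3 does not apply)
  setayerm → sesayerm   [unconditioned shift]
  giving Yozilar sesayerm.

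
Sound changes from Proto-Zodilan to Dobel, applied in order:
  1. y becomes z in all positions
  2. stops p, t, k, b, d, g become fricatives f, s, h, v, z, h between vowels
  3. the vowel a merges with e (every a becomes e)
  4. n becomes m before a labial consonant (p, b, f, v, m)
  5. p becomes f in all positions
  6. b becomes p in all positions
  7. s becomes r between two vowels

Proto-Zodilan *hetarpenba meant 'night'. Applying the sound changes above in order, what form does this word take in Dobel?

hererfempe

Dobel: *hetarpenba > hesarpenba > heserpenbe > heserpembe > heserfembe > heserfempe > hererfempe  (by intervocalic lenition, vowel merger, nasal place assimilation, unconditioned shift, unconditioned shift, rhotacism)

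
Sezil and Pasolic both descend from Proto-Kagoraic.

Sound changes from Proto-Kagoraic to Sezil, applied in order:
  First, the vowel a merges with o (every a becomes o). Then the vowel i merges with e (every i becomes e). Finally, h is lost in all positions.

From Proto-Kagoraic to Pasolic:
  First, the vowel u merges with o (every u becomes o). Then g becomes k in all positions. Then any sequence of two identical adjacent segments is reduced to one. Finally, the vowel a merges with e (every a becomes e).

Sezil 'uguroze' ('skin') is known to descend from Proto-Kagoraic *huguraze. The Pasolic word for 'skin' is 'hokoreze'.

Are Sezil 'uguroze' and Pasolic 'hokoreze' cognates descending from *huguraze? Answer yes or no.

Derive the expected Pasolic reflex of *huguraze:
Pasolic: start from *huguraze.
  rule 1 (vowel merger): huguraze → hogoraze
  rule 2 (unconditioned shift): hogoraze → hokoraze
  rule 3: no change — hokoraze
  rule 4 (vowel merger): hokoraze → hokoreze
  ⇒ Pasolic hokoreze
Pasolic 'hokoreze' matches the regular reflex exactly, so the pair is cognate.

yes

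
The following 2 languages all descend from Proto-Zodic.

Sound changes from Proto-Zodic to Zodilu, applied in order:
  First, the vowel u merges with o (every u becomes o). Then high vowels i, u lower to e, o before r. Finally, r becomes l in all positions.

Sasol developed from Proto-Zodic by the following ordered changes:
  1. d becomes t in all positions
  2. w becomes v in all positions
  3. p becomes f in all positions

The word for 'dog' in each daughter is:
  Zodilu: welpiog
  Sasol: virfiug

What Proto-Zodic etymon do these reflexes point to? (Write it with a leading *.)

*wirpiug

Position 2: Zodilu has e, Sasol has i. Sasol preserves i here (none of its changes turn any other segment into i), so the proto-segment is *i.
Position 3: Zodilu has l, Sasol has r. Sasol preserves r here (none of its changes turn any other segment into r), so the proto-segment is *r.
Position 1: Zodilu has w, Sasol has v. Zodilu preserves w here (none of its changes turn any other segment into w), so the proto-segment is *w.
This points to *wirpiug. Verify forward in each daughter:
Zodilu: *wirpiug
  wirpiug → wirpiog   [vowel merger]
  wirpiog → werpiog   [pre-rhotic lowering]
  werpiog → welpiog   [unconditioned shift]
  giving Zodilu welpiog.
Sasol: *wirpiug
  wirpiug (rule 1 does not apply)
  wirpiug → virpiug   [unconditioned shift]
  virpiug → virfiug   [unconditioned shift]
  giving Sasol virfiug.
No other proto-form is consistent with every reflex, so the reconstruction is *wirpiug.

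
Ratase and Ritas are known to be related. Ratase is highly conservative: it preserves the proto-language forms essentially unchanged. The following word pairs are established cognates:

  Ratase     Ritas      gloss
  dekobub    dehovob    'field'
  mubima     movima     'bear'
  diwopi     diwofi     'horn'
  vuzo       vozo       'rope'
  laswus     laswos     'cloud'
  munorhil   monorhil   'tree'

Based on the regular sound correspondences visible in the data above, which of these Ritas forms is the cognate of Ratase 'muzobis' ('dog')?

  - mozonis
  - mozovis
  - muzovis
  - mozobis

vuzo ~ vozo, laswus ~ laswos — Ratase u corresponds to Ritas o after a consonant, before a consonant other than r, m, n, p, b, f, v.
mubima ~ movima — Ratase b corresponds to Ritas v between vowels (before a front vowel).
Applying these to Ratase 'muzobis':
  muzobis → mozobis   (u→o after a consonant, before a consonant other than r, m, n, p, b, f, v)
  mozobis → mozovis   (b→v between vowels (before a front vowel))
So the Ritas cognate is 'mozovis'.

mozovis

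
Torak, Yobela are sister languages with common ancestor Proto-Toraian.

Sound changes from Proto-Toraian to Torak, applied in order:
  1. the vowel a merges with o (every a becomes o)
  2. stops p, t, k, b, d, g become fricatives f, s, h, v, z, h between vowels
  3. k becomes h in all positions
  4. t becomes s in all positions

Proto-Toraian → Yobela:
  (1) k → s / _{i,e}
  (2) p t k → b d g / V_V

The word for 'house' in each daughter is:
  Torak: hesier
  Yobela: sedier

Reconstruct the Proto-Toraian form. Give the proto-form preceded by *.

Position 1: Torak has h, Yobela has s. Taking the neighbouring segments as reconstructed: Torak h could go back to *k or *h; Yobela s could go back to *k or *s — the one source consistent with every daughter is *k.
Position 3: Torak has s, Yobela has d. Taking the neighbouring segments as reconstructed: Torak s could go back to *t or *s; Yobela d could go back to *t or *d — the one source consistent with every daughter is *t.
This points to *ketier. Verify forward in each daughter:
Torak: *ketier
  ketier (rule 1 does not apply)
  ketier → kesier   [intervocalic lenition]
  kesier → hesier   [unconditioned shift]
  hesier (rule 4 does not apply)
  giving Torak hesier.
Yobela: *ketier > setier > sedier  (by palatalisation, intervocalic voicing)
*ketier is the unique common source.

*ketier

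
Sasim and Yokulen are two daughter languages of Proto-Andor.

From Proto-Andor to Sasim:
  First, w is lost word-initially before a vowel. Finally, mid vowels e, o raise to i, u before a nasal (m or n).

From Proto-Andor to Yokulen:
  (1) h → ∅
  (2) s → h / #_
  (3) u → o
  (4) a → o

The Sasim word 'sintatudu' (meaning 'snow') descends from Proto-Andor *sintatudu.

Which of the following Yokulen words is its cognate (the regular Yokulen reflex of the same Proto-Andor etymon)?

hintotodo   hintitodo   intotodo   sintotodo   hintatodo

hintotodo

Yokulen: *sintatudu > hintatudu > hintatodo > hintotodo  (by debuccalisation, vowel merger, vowel merger)
Among the options, 'hintotodo' alone shows every Yokulen change applied in order.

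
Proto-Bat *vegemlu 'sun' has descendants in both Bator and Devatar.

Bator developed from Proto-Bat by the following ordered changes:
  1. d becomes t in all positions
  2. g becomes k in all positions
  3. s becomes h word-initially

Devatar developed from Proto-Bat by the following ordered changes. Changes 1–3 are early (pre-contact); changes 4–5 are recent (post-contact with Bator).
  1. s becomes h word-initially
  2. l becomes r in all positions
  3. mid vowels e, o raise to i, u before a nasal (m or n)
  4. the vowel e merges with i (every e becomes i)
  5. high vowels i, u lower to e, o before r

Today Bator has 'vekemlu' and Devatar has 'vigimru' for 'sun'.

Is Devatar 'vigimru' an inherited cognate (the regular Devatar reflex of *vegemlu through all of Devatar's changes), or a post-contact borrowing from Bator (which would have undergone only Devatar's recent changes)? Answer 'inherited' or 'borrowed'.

If inherited, *vegemlu would pass through all of Devatar's changes:
Devatar: start from *vegemlu.
  rule 1: no change — vegemlu
  rule 2 (unconditioned shift): vegemlu → vegemru
  rule 3 (pre-nasal raising): vegemru → vegimru
  rule 4 (vowel merger): vegimru → vigimru
  rule 5: no change — vigimru
  ⇒ Devatar vigimru
If borrowed from Bator 'vekemlu' after the early changes, it would undergo only the recent ones:
  rule 4 (vowel merger): vekemlu → vikimlu
  rule 5 (pre-rhotic lowering): no change (vikimlu)
  ⇒ as a loan: vikimlu
Devatar 'vigimru' matches the inherited outcome exactly, so it is an inherited cognate, not a loan.

inherited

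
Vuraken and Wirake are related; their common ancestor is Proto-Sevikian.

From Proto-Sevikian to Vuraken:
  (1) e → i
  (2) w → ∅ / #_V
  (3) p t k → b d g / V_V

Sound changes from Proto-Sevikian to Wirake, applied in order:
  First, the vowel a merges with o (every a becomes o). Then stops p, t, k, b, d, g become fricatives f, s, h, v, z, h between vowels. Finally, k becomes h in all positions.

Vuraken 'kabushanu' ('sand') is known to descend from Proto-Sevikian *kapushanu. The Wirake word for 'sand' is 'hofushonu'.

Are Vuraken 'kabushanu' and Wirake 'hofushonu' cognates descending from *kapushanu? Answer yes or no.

yes

Derive the expected Wirake reflex of *kapushanu:
Wirake: *kapushanu > kopushonu > kofushonu > hofushonu  (by vowel merger, intervocalic lenition, unconditioned shift)
Wirake 'hofushonu' matches the regular reflex exactly, so the pair is cognate.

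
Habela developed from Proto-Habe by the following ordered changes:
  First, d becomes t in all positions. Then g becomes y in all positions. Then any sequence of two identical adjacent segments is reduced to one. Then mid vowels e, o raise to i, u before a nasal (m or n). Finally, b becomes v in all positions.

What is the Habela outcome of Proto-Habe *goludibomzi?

Habela: start from *goludibomzi.
  rule 1 (unconditioned shift): goludibomzi → golutibomzi
  rule 2 (unconditioned shift): golutibomzi → yolutibomzi
  rule 3: no change — yolutibomzi
  rule 4 (pre-nasal raising): yolutibomzi → yolutibumzi
  rule 5 (unconditioned shift): yolutibumzi → yolutivumzi
  ⇒ Habela yolutivumzi

yolutivumzi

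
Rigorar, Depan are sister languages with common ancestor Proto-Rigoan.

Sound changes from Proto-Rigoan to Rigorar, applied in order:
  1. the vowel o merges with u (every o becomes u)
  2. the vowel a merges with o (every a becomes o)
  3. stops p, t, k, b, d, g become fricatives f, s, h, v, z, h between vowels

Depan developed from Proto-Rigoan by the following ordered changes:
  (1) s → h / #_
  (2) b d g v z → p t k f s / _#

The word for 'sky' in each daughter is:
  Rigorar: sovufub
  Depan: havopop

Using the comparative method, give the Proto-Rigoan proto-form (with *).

*savopob

Position 2: Rigorar has o, Depan has a. Depan preserves a here (none of its changes turn any other segment into a), so the proto-segment is *a.
Position 4: Rigorar has u, Depan has o. Depan preserves o here (none of its changes turn any other segment into o), so the proto-segment is *o.
This points to *savopob. Verify forward in each daughter:
Rigorar: *savopob
  savopob → savupub   [vowel merger]
  savupub → sovupub   [vowel merger]
  sovupub → sovufub   [intervocalic lenition]
  giving Rigorar sovufub.
Depan: start from *savopob.
  rule 1 (debuccalisation): savopob → havopob
  rule 2 (final devoicing): havopob → havopop
  ⇒ Depan havopop
*savopob is the unique common source.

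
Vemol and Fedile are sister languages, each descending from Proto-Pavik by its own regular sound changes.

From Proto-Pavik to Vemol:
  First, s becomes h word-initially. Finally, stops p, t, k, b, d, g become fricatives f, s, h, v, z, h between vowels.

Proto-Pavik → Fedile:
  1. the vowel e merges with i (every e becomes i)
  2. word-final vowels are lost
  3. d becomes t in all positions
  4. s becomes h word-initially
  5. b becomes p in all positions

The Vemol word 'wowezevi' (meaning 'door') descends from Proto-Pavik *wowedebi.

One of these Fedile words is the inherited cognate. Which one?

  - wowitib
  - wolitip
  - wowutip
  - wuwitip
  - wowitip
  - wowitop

wowitip

Fedile: *wowedebi
  wowedebi → wowidibi   [vowel merger]
  wowidibi → wowidib   [apocope]
  wowidib → wowitib   [unconditioned shift]
  wowitib (rule 4 does not apply)
  wowitib → wowitip   [unconditioned shift]
  giving Fedile wowitip.
Only 'wowitip' matches the regular Fedile development of *wowedebi.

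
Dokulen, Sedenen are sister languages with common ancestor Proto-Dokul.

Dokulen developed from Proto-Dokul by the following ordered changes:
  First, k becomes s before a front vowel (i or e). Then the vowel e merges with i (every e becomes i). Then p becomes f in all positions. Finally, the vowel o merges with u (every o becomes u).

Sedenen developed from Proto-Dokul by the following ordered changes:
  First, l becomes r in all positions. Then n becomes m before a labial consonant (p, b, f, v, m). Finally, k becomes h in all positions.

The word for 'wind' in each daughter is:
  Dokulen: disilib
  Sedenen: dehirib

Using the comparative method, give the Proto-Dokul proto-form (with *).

Position 3: Dokulen has s, Sedenen has h. Taking the neighbouring segments as reconstructed: Dokulen s could go back to *k or *s; Sedenen h could go back to *k or *h — the one source consistent with every daughter is *k.
Position 2: Dokulen has i, Sedenen has e. Sedenen preserves e here (none of its changes turn any other segment into e), so the proto-segment is *e.
Verify the candidate proto-form against each daughter:
Dokulen: *dekilib > desilib > disilib  (by palatalisation, vowel merger)
Sedenen: *dekilib
  dekilib → dekirib   [unconditioned shift]
  dekirib (rule 2 does not apply)
  dekirib → dehirib   [unconditioned shift]
  giving Sedenen dehirib.
No other proto-form is consistent with every reflex, so the reconstruction is *dekilib.

*dekilib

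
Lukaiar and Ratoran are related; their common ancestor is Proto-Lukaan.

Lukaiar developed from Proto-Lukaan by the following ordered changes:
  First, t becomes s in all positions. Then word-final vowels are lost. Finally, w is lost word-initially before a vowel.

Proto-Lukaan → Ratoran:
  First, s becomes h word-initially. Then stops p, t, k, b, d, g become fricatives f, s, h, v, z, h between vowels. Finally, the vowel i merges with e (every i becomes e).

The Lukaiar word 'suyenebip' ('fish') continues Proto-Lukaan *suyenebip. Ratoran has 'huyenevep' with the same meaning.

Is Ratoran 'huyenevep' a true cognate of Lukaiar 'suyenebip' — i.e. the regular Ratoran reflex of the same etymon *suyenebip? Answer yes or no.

Derive the expected Ratoran reflex of *suyenebip:
Ratoran: *suyenebip
  suyenebip → huyenebip   [debuccalisation]
  huyenebip → huyenevip   [intervocalic lenition]
  huyenevip → huyenevep   [vowel merger]
  giving Ratoran huyenevep.
Ratoran 'huyenevep' matches the regular reflex exactly, so the pair is cognate.

yes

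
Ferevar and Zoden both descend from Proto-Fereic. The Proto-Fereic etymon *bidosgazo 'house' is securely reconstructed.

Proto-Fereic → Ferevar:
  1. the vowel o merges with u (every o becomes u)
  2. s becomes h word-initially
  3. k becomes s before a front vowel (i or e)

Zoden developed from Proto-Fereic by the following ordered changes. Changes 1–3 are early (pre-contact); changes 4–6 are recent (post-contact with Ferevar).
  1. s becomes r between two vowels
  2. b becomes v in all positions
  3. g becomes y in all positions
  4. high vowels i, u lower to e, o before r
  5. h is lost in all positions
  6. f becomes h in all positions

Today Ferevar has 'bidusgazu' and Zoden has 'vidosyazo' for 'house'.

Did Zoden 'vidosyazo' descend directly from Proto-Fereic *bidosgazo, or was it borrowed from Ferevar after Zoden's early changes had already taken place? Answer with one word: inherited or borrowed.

If inherited, *bidosgazo would pass through all of Zoden's changes:
Zoden: *bidosgazo > vidosgazo > vidosyazo  (by unconditioned shift, unconditioned shift)
If borrowed from Ferevar 'bidusgazu' after the early changes, it would undergo only the recent ones:
  rule 4 (pre-rhotic lowering): no change (bidusgazu)
  rule 5 (h-loss): no change (bidusgazu)
  rule 6 (unconditioned shift): no change (bidusgazu)
  ⇒ as a loan: bidusgazu
Zoden 'vidosyazo' matches the inherited outcome exactly, so it is an inherited cognate, not a loan.

inherited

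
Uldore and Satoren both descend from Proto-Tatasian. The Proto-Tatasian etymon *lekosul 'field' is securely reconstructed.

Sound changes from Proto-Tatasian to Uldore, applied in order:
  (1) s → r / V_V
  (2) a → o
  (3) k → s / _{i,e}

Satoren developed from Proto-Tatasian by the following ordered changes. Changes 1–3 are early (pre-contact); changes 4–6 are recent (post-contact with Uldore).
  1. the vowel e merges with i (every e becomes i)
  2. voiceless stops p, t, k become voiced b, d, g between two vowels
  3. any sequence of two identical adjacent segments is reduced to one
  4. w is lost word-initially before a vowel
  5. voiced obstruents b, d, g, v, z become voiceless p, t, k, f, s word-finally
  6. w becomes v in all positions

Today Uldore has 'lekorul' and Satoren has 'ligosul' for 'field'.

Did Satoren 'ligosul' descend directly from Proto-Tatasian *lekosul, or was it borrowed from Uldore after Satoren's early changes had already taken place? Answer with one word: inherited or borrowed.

If inherited, *lekosul would pass through all of Satoren's changes:
Satoren: start from *lekosul.
  rule 1 (vowel merger): lekosul → likosul
  rule 2 (intervocalic voicing): likosul → ligosul
  rule 3: no change — ligosul
  rule 4: no change — ligosul
  rule 5: no change — ligosul
  rule 6: no change — ligosul
  ⇒ Satoren ligosul
If borrowed from Uldore 'lekorul' after the early changes, it would undergo only the recent ones:
  rule 4 (glide loss): no change (lekorul)
  rule 5 (final devoicing): no change (lekorul)
  rule 6 (unconditioned shift): no change (lekorul)
  ⇒ as a loan: lekorul
Satoren 'ligosul' matches the inherited outcome exactly, so it is an inherited cognate, not a loan.

inherited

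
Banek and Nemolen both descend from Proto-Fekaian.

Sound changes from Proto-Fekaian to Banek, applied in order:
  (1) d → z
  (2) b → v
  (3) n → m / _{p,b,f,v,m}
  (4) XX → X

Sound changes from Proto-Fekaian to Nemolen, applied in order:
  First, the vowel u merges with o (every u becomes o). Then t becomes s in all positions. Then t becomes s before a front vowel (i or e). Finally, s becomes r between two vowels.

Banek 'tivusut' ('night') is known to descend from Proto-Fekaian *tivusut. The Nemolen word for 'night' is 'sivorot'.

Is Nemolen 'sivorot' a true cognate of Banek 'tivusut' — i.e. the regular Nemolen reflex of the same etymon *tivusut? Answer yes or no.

Derive the expected Nemolen reflex of *tivusut:
Nemolen: *tivusut
  tivusut → tivosot   [vowel merger]
  tivosot → sivosos   [unconditioned shift]
  sivosos (rule 3 does not apply)
  sivosos → sivoros   [rhotacism]
  giving Nemolen sivoros.
The regular Nemolen reflex would be 'sivoros', but the attested form is 'sivorot'. The correspondence is irregular, so they are not cognates (the Nemolen form has a different source).

no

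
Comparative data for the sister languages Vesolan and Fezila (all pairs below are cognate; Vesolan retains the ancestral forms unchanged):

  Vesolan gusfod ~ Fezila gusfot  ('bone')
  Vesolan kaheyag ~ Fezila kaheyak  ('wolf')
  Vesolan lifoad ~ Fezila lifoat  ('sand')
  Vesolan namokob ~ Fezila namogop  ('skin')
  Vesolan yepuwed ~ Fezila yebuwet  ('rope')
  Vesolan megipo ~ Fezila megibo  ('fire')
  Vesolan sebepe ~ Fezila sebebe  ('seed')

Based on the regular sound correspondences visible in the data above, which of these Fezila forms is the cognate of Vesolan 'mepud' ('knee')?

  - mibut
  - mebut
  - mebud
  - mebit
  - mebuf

yepuwed ~ yebuwet — Vesolan p corresponds to Fezila b between vowels (before a back vowel).
gusfod ~ gusfot, lifoad ~ lifoat — Vesolan d corresponds to Fezila t word-finally.
Applying these to Vesolan 'mepud':
  mepud → mebud   (p→b between vowels (before a back vowel))
  mebud → mebut   (d→t word-finally)
So the Fezila cognate is 'mebut'.

mebut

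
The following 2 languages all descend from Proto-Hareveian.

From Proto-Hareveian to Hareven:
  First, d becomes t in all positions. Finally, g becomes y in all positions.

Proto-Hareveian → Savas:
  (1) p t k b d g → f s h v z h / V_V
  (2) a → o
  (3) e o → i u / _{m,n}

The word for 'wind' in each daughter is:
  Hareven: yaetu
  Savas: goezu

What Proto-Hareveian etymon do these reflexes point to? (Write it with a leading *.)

Position 4: Hareven has t, Savas has z. Taking the neighbouring segments as reconstructed: Hareven t could go back to *t or *d; Savas z could go back to *d or *z — the one source consistent with every daughter is *d.
Position 2: Hareven has a, Savas has o. Hareven preserves a here (none of its changes turn any other segment into a), so the proto-segment is *a.
Verify the candidate proto-form against each daughter:
Hareven: *gaedu > gaetu > yaetu  (by unconditioned shift, unconditioned shift)
Savas: *gaedu
  gaedu → gaezu   [intervocalic lenition]
  gaezu → goezu   [vowel merger]
  goezu (rule 3 does not apply)
  giving Savas goezu.
*gaedu is the unique common source.

*gaedu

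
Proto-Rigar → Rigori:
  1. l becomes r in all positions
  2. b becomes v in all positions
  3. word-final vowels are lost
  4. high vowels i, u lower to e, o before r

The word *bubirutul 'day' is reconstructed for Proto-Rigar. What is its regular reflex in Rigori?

vuverutor

Rigori: *bubirutul
  bubirutul → bubirutur   [unconditioned shift]
  bubirutur → vuvirutur   [unconditioned shift]
  vuvirutur (rule 3 does not apply)
  vuvirutur → vuverutor   [pre-rhotic lowering]
  giving Rigori vuverutor.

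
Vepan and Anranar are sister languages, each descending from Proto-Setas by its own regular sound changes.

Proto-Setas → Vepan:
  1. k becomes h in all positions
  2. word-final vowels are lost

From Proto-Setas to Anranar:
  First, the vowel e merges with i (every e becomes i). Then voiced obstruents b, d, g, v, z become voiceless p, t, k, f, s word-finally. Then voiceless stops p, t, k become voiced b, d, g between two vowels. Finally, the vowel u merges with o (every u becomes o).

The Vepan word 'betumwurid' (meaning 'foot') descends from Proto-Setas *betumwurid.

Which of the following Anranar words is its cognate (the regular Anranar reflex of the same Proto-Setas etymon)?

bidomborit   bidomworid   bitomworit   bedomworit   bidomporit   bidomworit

Anranar: *betumwurid > bitumwurid > bitumwurit > bidumwurit > bidomworit  (by vowel merger, final devoicing, intervocalic voicing, vowel merger)

bidomworit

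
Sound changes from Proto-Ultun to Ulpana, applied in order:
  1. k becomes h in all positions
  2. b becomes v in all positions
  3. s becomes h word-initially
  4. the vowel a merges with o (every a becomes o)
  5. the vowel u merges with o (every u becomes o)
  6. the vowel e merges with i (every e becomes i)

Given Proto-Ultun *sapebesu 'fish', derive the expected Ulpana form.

Ulpana: *sapebesu
  sapebesu (rule 1 does not apply)
  sapebesu → sapevesu   [unconditioned shift]
  sapevesu → hapevesu   [debuccalisation]
  hapevesu → hopevesu   [vowel merger]
  hopevesu → hopeveso   [vowel merger]
  hopeveso → hopiviso   [vowel merger]
  giving Ulpana hopiviso.

hopiviso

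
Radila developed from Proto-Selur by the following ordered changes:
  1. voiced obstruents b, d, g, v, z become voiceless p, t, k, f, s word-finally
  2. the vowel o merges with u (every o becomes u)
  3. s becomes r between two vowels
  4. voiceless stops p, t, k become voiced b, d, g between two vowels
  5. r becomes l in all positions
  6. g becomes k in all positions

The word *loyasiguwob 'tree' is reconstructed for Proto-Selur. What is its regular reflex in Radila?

Radila: *loyasiguwob
  loyasiguwob → loyasiguwop   [final devoicing]
  loyasiguwop → luyasiguwup   [vowel merger]
  luyasiguwup → luyariguwup   [rhotacism]
  luyariguwup (rule 4 does not apply)
  luyariguwup → luyaliguwup   [unconditioned shift]
  luyaliguwup → luyalikuwup   [unconditioned shift]
  giving Radila luyalikuwup.

luyalikuwup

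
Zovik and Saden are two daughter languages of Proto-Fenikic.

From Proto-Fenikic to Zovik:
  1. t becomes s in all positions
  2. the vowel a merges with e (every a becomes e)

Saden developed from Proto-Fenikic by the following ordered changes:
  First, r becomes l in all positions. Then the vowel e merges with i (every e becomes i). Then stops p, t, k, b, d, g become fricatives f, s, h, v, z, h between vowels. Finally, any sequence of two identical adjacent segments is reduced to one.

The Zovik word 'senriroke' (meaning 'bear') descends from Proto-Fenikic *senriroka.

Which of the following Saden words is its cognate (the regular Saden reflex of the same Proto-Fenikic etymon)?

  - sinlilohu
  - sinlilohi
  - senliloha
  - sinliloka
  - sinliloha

Saden: start from *senriroka.
  rule 1 (unconditioned shift): senriroka → senliloka
  rule 2 (vowel merger): senliloka → sinliloka
  rule 3 (intervocalic lenition): sinliloka → sinliloha
  rule 4: no change — sinliloha
  ⇒ Saden sinliloha
The other candidates each miss or misapply at least one Saden change.

sinliloha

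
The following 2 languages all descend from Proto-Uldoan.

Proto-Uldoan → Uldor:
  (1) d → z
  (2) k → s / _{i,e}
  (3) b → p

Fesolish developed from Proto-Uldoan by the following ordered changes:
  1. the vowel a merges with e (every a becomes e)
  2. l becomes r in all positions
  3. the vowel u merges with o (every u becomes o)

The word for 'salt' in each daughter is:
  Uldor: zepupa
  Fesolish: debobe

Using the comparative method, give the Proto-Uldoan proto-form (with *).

Position 5: Uldor has p, Fesolish has b. Fesolish preserves b here (none of its changes turn any other segment into b), so the proto-segment is *b.
Position 6: Uldor has a, Fesolish has e. Uldor preserves a here (none of its changes turn any other segment into a), so the proto-segment is *a.
Position 1: Uldor has z, Fesolish has d. Fesolish preserves d here (none of its changes turn any other segment into d), so the proto-segment is *d.
This points to *debuba. Verify forward in each daughter:
Uldor: start from *debuba.
  rule 1 (unconditioned shift): debuba → zebuba
  rule 2: no change — zebuba
  rule 3 (unconditioned shift): zebuba → zepupa
  ⇒ Uldor zepupa
Fesolish: start from *debuba.
  rule 1 (vowel merger): debuba → debube
  rule 2: no change — debube
  rule 3 (vowel merger): debube → debobe
  ⇒ Fesolish debobe
No other proto-form is consistent with every reflex, so the reconstruction is *debuba.

*debuba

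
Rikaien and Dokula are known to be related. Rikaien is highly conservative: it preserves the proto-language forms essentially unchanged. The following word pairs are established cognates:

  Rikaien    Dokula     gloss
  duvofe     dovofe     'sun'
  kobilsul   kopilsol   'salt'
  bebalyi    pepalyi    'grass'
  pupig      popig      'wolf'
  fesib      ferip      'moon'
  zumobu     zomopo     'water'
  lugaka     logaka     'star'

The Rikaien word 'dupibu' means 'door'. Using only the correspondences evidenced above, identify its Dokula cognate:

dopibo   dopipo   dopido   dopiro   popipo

dopipo

pupig ~ popig — Rikaien u corresponds to Dokula o after a consonant, before a labial obstruent.
zumobu ~ zomopo — Rikaien b corresponds to Dokula p between vowels (before a back vowel).
zumobu ~ zomopo — Rikaien u corresponds to Dokula o word-finally.
Applying these to Rikaien 'dupibu':
  dupibu → dopibu   (u→o after a consonant, before a labial obstruent)
  dopibu → dopipu   (b→p between vowels (before a back vowel))
  dopipu → dopipo   (u→o word-finally)
So the Dokula cognate is 'dopipo'.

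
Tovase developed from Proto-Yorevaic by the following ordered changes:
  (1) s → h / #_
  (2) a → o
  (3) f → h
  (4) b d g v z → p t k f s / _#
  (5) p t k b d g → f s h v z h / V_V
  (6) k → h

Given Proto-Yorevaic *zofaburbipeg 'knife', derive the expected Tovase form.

zohovurbifeh

Tovase: *zofaburbipeg > zofoburbipeg > zohoburbipeg > zohoburbipek > zohovurbifek > zohovurbifeh  (by vowel merger, unconditioned shift, final devoicing, intervocalic lenition, unconditioned shift)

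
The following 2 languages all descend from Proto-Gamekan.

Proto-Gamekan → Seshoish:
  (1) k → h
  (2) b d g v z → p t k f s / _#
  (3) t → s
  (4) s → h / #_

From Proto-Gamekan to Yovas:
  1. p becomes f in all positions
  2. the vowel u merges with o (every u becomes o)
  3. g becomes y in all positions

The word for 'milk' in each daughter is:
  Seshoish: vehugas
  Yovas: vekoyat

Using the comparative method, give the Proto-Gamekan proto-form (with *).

*vekugat

Position 3: Seshoish has h, Yovas has k. Yovas preserves k here (none of its changes turn any other segment into k), so the proto-segment is *k.
Position 5: Seshoish has g, Yovas has y. Seshoish preserves g here (none of its changes turn any other segment into g), so the proto-segment is *g.
Position 4: Seshoish has u, Yovas has o. Seshoish preserves u here (none of its changes turn any other segment into u), so the proto-segment is *u.
This points to *vekugat. Verify forward in each daughter:
Seshoish: *vekugat > vehugat > vehugas  (by unconditioned shift, unconditioned shift)
Yovas: *vekugat
  vekugat (rule 1 does not apply)
  vekugat → vekogat   [vowel merger]
  vekogat → vekoyat   [unconditioned shift]
  giving Yovas vekoyat.
*vekugat is the unique common source.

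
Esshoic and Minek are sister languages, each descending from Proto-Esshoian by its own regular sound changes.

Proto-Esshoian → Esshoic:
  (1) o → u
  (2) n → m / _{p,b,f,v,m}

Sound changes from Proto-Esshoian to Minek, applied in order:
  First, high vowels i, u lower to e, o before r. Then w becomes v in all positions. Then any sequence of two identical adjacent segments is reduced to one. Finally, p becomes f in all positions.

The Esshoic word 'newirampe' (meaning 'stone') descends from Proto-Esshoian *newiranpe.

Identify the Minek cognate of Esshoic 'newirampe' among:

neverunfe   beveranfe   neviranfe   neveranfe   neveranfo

Minek: *newiranpe > neweranpe > neveranpe > neveranfe  (by pre-rhotic lowering, unconditioned shift, unconditioned shift)

neveranfe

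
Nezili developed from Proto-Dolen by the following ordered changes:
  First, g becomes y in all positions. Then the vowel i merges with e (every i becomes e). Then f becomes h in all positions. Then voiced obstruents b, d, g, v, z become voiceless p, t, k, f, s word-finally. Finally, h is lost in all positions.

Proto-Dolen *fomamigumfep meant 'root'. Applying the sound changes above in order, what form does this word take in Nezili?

omameyumep

Nezili: start from *fomamigumfep.
  rule 1 (unconditioned shift): fomamigumfep → fomamiyumfep
  rule 2 (vowel merger): fomamiyumfep → fomameyumfep
  rule 3 (unconditioned shift): fomameyumfep → homameyumhep
  rule 4: no change — homameyumhep
  rule 5 (h-loss): homameyumhep → omameyumep
  ⇒ Nezili omameyumep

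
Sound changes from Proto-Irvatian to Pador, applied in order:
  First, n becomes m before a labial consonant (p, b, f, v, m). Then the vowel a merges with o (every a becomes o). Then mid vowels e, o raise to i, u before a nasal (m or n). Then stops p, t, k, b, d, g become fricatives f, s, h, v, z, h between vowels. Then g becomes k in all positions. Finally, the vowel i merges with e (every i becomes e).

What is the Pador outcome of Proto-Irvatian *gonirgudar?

Pador: start from *gonirgudar.
  rule 1: no change — gonirgudar
  rule 2 (vowel merger): gonirgudar → gonirgudor
  rule 3 (pre-nasal raising): gonirgudor → gunirgudor
  rule 4 (intervocalic lenition): gunirgudor → gunirguzor
  rule 5 (unconditioned shift): gunirguzor → kunirkuzor
  rule 6 (vowel merger): kunirkuzor → kunerkuzor
  ⇒ Pador kunerkuzor

kunerkuzor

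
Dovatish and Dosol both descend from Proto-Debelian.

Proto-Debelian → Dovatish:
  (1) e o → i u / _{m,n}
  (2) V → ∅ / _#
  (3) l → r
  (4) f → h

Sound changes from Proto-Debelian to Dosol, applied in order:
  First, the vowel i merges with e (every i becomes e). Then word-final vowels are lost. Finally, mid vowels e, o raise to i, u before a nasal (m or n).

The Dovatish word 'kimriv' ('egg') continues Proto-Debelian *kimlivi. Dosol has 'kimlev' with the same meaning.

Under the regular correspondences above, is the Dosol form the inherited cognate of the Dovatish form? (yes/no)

Derive the expected Dosol reflex of *kimlivi:
Dosol: *kimlivi
  kimlivi → kemleve   [vowel merger]
  kemleve → kemlev   [apocope]
  kemlev → kimlev   [pre-nasal raising]
  giving Dosol kimlev.
Dosol 'kimlev' matches the regular reflex exactly, so the pair is cognate.

yes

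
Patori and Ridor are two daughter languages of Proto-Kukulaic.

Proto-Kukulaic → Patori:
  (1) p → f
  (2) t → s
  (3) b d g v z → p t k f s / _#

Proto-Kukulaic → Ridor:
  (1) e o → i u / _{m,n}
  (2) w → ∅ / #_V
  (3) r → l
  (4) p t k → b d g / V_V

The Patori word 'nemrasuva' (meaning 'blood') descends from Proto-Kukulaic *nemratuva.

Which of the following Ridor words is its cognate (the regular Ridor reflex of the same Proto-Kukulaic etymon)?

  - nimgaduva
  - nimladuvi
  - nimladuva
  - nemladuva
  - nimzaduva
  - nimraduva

Ridor: *nemratuva
  nemratuva → nimratuva   [pre-nasal raising]
  nimratuva (rule 2 does not apply)
  nimratuva → nimlatuva   [unconditioned shift]
  nimlatuva → nimladuva   [intervocalic voicing]
  giving Ridor nimladuva.

nimladuva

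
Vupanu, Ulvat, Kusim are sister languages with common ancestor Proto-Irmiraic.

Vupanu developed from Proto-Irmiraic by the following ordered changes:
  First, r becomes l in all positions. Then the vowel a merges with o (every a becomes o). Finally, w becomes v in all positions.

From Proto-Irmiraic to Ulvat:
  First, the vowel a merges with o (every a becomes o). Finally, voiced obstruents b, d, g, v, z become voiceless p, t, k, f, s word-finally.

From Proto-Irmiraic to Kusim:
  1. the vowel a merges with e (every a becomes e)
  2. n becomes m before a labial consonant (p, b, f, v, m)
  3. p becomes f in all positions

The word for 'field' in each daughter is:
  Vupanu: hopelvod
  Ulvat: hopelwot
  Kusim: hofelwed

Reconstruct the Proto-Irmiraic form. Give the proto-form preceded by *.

Position 3: Vupanu has p, Ulvat has p, Kusim has f. Vupanu preserves p here (none of its changes turn any other segment into p), so the proto-segment is *p.
Position 7: Vupanu has o, Ulvat has o, Kusim has e. Taking the neighbouring segments as reconstructed: Vupanu o could go back to *a or *o; Ulvat o could go back to *a or *o; Kusim e could go back to *a or *e — the one source consistent with every daughter is *a.
Verify the candidate proto-form against each daughter:
Vupanu: *hopelwad
  hopelwad (rule 1 does not apply)
  hopelwad → hopelwod   [vowel merger]
  hopelwod → hopelvod   [unconditioned shift]
  giving Vupanu hopelvod.
Ulvat: start from *hopelwad.
  rule 1 (vowel merger): hopelwad → hopelwod
  rule 2 (final devoicing): hopelwod → hopelwot
  ⇒ Ulvat hopelwot
Kusim: start from *hopelwad.
  rule 1 (vowel merger): hopelwad → hopelwed
  rule 2: no change — hopelwed
  rule 3 (unconditioned shift): hopelwed → hofelwed
  ⇒ Kusim hofelwed
No other proto-form is consistent with every reflex, so the reconstruction is *hopelwad.

*hopelwad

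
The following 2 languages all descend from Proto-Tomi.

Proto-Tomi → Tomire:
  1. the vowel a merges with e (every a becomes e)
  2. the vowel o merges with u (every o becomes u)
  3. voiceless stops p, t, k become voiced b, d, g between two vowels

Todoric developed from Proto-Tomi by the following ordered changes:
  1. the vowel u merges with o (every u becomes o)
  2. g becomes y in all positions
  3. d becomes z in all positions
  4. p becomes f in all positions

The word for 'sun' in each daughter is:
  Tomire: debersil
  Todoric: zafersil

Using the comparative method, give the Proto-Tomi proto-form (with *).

*dapersil

Position 3: Tomire has b, Todoric has f. Taking the neighbouring segments as reconstructed: Tomire b could go back to *p or *b; Todoric f could go back to *p or *f — the one source consistent with every daughter is *p.
Position 2: Tomire has e, Todoric has a. Todoric preserves a here (none of its changes turn any other segment into a), so the proto-segment is *a.
Continuing position by position gives *dapersil; check it forward:
Tomire: *dapersil
  dapersil → depersil   [vowel merger]
  depersil (rule 2 does not apply)
  depersil → debersil   [intervocalic voicing]
  giving Tomire debersil.
Todoric: start from *dapersil.
  rule 1: no change — dapersil
  rule 2: no change — dapersil
  rule 3 (unconditioned shift): dapersil → zapersil
  rule 4 (unconditioned shift): zapersil → zafersil
  ⇒ Todoric zafersil
No other proto-form is consistent with every reflex, so the reconstruction is *dapersil.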